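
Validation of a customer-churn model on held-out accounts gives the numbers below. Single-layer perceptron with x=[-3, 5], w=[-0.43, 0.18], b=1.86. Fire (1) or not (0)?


z = (-3)·(-0.43) + (5)·(0.18) + 1.86
  = 4.05
step(z) = 1 (z≥0)

1


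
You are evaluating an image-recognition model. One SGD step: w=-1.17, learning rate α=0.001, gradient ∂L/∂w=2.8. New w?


w_new = w - α·∇
= -1.17 - 0.001·2.8
= -1.17 - 0.0028
= -1.1728

-1.1728


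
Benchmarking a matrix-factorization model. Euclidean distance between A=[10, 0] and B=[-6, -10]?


d = √((10+ 6)² + (0+ 10)²)
  = √(256 + 100)
  = √356 = 18.868

18.868


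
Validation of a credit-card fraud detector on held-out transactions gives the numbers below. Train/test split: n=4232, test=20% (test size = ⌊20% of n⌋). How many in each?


Test = ⌊4232·20/100⌋ = 846
Train = 4232 - 846 = 3386

Train: 3386, Test: 846


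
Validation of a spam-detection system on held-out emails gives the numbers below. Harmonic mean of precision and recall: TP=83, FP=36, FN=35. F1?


Precision = 83/119 = 0.6975
Recall = 83/118 = 0.7034
F1 = 2·P·R/(P+R) = 2·TP/(2·TP+FP+FN) = 166/(166+36+35) = 166/237 = 0.7004

0.7004


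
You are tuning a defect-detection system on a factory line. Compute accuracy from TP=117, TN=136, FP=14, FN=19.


Accuracy = (TP+TN)/(TP+TN+FP+FN)
= (117+136)/(286)
= 253/286 = 88.46%

88.46%


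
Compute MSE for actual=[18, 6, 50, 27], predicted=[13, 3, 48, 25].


Squared errors: (18-13)²=25, (6-3)²=9, (50-48)²=4, (27-25)²=4
Sum = 42
MSE = 42/4 = 21/2

21/2


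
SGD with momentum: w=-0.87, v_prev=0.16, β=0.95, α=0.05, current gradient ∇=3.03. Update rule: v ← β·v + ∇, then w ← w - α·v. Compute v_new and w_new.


v_new = 0.95·0.16 + 3.03 = 0.152 + 3.03 = 3.182
w_new = -0.87 - 0.05·3.182 = -0.87 - 0.1591 = -1.0291

v_new=3.182, w_new=-1.0291


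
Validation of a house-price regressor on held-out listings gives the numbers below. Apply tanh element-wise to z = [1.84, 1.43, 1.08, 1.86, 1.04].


tanh(1.84) = 0.9508
tanh(1.43) = 0.8917
tanh(1.08) = 0.7932
tanh(1.86) = 0.9527
tanh(1.04) = 0.7779
result = [0.9508, 0.8917, 0.7932, 0.9527, 0.7779]

[0.9508, 0.8917, 0.7932, 0.9527, 0.7779]


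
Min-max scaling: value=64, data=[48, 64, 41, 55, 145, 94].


min=41, max=145
(64-41)/(145-41) = 23/104 = 0.2212

0.2212


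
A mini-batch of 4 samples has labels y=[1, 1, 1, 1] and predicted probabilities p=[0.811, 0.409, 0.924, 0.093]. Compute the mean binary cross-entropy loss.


L[0] = -ln(0.811) = 0.2095
L[1] = -ln(0.409) = 0.894
L[2] = -ln(0.924) = 0.079
L[3] = -ln(0.093) = 2.3752
mean = (0.2095 + 0.894 + 0.079 + 2.3752)/4 = 0.8894

0.8894


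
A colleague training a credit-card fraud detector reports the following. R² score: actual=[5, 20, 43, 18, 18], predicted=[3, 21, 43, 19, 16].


ȳ = 20.8
SS_res = Σ(y-ŷ)² = 10
SS_tot = Σ(y-ȳ)² = 758.8
R² = 1 - SS_res/SS_tot = 1 - 0.0132 = 0.9868

0.9868


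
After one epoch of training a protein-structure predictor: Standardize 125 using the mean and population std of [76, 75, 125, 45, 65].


μ = 77.2, σ = 26.3697
z = (125 - 77.2)/26.3697 = 1.8127

1.8127


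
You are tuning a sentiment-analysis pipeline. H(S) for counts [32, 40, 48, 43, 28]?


Probabilities: [32/191, 40/191, 48/191, 43/191, 28/191] ≈ [0.1675, 0.2094, 0.2513, 0.2251, 0.1466]
H = -((32/191)·log₂(32/191) + (40/191)·log₂(40/191) + (48/191)·log₂(48/191) + (43/191)·log₂(43/191) + (28/191)·log₂(28/191))
  = 2.2953 bits

2.2953 bits


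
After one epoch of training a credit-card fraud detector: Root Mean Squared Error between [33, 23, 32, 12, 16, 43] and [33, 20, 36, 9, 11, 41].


MSE = 63/6 = 10.5
RMSE = √(63/6) = 3.2404

3.2404


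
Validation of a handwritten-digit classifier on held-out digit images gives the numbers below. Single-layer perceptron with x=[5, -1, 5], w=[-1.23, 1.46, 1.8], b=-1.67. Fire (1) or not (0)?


z = (5)·(-1.23) + (-1)·(1.46) + (5)·(1.8) - 1.67
  = -0.28
step(z) = 0 (z<0)

0


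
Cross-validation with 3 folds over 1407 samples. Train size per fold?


Fold size = 1407/3 = 469
Training per fold = 1407 - 469 = 938

938


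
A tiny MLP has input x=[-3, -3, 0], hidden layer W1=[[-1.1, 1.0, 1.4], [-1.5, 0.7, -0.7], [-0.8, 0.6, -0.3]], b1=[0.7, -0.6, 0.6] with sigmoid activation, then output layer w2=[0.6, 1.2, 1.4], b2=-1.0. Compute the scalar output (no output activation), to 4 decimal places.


z1[0] = (-1.1)·(-3) + (1.0)·(-3) + (1.4)·(0) + 0.7 = 1.0
z1[1] = (-1.5)·(-3) + (0.7)·(-3) + (-0.7)·(0) - 0.6 = 1.8
z1[2] = (-0.8)·(-3) + (0.6)·(-3) + (-0.3)·(0) + 0.6 = 1.2
h = sigmoid(z1) = [0.7311, 0.8581, 0.7685]
output = (0.6)·(0.7311) + (1.2)·(0.8581) + (1.4)·(0.7685) - 1.0 = 1.5443

1.5443


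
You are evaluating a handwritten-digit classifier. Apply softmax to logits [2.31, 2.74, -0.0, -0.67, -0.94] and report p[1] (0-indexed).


Exponentials: e^2.31=10.0744, e^2.74=15.487, e^-0.0=1, e^-0.67=0.5117, e^-0.94=0.3906
Sum = 27.4637
Softmax = [0.3668, 0.5639, 0.0364, 0.0186, 0.0142]
p[1] = 15.487/27.4637 = 0.5639

0.5639


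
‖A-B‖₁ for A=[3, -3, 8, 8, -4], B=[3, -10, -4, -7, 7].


d = |3-3| + |-3+ 10| + |8+ 4| + |8+ 7| + |-4-7|
  = 0 + 7 + 12 + 15 + 11
  = 45

45


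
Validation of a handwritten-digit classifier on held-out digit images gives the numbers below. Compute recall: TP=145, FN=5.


Recall = TP/(TP+FN)
= 145/(145+5)
= 145/150 = 96.67%

96.67%


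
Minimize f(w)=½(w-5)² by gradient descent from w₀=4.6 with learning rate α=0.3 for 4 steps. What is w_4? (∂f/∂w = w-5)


step 1: grad = 4.6-5 = -0.4; w = 4.6 - 0.3·(-0.4) = 4.72
step 2: grad = 4.72-5 = -0.28; w = 4.72 - 0.3·(-0.28) = 4.804
step 3: grad = 4.804-5 = -0.196; w = 4.804 - 0.3·(-0.196) = 4.8628
step 4: grad = 4.8628-5 = -0.1372; w = 4.8628 - 0.3·(-0.1372) = 4.90396

4.90396


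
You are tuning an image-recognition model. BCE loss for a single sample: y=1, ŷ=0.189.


BCE = -[y·ln(p) + (1-y)·ln(1-p)]
= -1·ln(0.189) - 0
= -ln(0.189) = 1.666

1.666


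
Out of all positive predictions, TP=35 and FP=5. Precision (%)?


Precision = TP/(TP+FP)
= 35/(35+5)
= 35/40 = 87.5%

87.5%


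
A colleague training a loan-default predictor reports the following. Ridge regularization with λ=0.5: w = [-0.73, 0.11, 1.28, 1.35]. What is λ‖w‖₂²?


‖w‖₂² = (-0.73)² + (0.11)² + (1.28)² + (1.35)²
     = 0.5329 + 0.0121 + 1.6384 + 1.8225
     = 4.0059
λ·‖w‖₂² = 0.5·4.0059 = 2.00295

2.00295


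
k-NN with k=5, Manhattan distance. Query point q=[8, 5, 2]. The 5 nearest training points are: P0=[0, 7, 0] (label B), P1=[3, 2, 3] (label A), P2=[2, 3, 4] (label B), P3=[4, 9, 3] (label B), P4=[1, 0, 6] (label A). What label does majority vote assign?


d(q,P0) = 12  (label B)
d(q,P1) = 9  (label A)
d(q,P2) = 10  (label B)
d(q,P3) = 9  (label B)
d(q,P4) = 16  (label A)
Votes: A=2, B=3
Majority → B

B


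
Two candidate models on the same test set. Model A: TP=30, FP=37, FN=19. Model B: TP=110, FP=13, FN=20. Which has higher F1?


Model A: P=30/67=0.4478, R=30/49=0.6122, F1=2PR/(P+R)=2TP/(2TP+FP+FN)=60/116=0.5172
Model B: P=110/123=0.8943, R=110/130=0.8462, F1=2PR/(P+R)=2TP/(2TP+FP+FN)=220/253=0.8696
0.5172 < 0.8696 → Model B

Model B


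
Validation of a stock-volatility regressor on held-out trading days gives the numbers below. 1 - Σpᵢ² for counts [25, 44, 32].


Probabilities: [25/101, 44/101, 32/101] ≈ [0.2475, 0.4356, 0.3168]
Σpᵢ² = (625 + 1936 + 1024)/101² = 3585/10201
Gini = 1 - Σpᵢ² = 1 - 3585/10201 = 0.6486

0.6486


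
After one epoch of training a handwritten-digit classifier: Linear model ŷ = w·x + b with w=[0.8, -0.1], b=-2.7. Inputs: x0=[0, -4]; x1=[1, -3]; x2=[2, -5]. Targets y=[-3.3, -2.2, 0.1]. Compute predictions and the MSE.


ŷ0 = (0.8)·(0) + (-0.1)·(-4) - 2.7 = -2.3
ŷ1 = (0.8)·(1) + (-0.1)·(-3) - 2.7 = -1.6
ŷ2 = (0.8)·(2) + (-0.1)·(-5) - 2.7 = -0.6
errors² = [1.0, 0.36, 0.49]
MSE = 1.8500/3 = 0.6167

0.6167


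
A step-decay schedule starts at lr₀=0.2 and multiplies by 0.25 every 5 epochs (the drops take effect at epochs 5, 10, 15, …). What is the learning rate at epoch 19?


n_drops = ⌊19/5⌋ = 3
lr = 0.2·0.25^3 = 0.2·0.015625 = 0.003125

0.003125


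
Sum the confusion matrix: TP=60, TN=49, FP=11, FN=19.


Total = TP + TN + FP + FN
= 60 + 49 + 11 + 19
= 139
(Predicted positive: 71, predicted negative: 68)

139


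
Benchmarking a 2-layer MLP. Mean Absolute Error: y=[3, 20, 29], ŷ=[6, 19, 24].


Absolute errors: |3-6|=3, |20-19|=1, |29-24|=5
Sum = 9
MAE = 9/3 = 3

3


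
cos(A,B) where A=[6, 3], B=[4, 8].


A·B = 6·4 + 3·8 = 48
‖A‖ = √45 = 6.7082, ‖B‖ = √80 = 8.9443
cos = 48/(√45·√80) = 48/√3600 = 0.8

0.8


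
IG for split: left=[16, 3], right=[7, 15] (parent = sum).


Parent = [23, 18], H_parent = 0.9892
H_left = 0.6292 (n=19), H_right = 0.9024 (n=22)
H_children = (19/41)·0.6292 + (22/41)·0.9024 = 0.7758
IG = 0.9892 - 0.7758 = 0.2134

0.2134


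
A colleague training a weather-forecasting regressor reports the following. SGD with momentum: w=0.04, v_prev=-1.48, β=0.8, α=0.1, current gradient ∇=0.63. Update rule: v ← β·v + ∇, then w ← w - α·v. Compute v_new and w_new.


v_new = 0.8·-1.48 + 0.63 = -1.184 + 0.63 = -0.554
w_new = 0.04 - 0.1·-0.554 = 0.04 + 0.0554 = 0.0954

v_new=-0.554, w_new=0.0954


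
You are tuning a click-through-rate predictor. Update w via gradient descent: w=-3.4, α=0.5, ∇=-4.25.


w_new = w - α·∇
= -3.4 - 0.5·-4.25
= -3.4 + 2.125
= -1.275

-1.275


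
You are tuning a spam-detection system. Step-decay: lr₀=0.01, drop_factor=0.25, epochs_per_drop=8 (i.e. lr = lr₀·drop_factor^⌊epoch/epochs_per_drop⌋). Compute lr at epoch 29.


n_drops = ⌊29/8⌋ = 3
lr = 0.01·0.25^3 = 0.01·0.015625 = 0.00015625

0.00015625


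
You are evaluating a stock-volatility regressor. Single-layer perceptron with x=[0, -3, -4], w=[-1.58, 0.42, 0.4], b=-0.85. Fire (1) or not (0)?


z = (0)·(-1.58) + (-3)·(0.42) + (-4)·(0.4) - 0.85
  = -3.71
step(z) = 0 (z<0)

0


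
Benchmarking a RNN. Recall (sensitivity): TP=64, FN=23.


Recall = TP/(TP+FN)
= 64/(64+23)
= 64/87 = 73.56%

73.56%


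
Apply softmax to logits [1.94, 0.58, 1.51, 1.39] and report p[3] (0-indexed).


Exponentials: e^1.94=6.9588, e^0.58=1.786, e^1.51=4.5267, e^1.39=4.0149
Sum = 17.2864
Softmax = [0.4026, 0.1033, 0.2619, 0.2323]
p[3] = 4.0149/17.2864 = 0.2323

0.2323


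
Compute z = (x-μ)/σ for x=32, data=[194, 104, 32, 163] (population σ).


μ = 123.25, σ = 61.8117
z = (32 - 123.25)/61.8117 = -1.4763

-1.4763


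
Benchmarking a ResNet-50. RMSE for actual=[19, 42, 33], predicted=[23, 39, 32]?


MSE = 26/3 = 8.6667
RMSE = √(26/3) = 2.9439

2.9439


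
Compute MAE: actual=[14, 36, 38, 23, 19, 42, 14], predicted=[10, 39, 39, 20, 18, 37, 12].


Absolute errors: |14-10|=4, |36-39|=3, |38-39|=1, |23-20|=3, |19-18|=1, |42-37|=5, |14-12|=2
Sum = 19
MAE = 19/7 = 19/7

19/7


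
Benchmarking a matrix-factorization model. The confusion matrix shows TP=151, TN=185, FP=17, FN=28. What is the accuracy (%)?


Accuracy = (TP+TN)/(TP+TN+FP+FN)
= (151+185)/(381)
= 336/381 = 88.19%

88.19%


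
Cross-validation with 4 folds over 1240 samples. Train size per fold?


Fold size = 1240/4 = 310
Training per fold = 1240 - 310 = 930

930


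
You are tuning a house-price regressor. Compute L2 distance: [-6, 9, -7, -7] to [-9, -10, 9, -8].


d = √((-6+ 9)² + (9+ 10)² + (-7-9)² + (-7+ 8)²)
  = √(9 + 361 + 256 + 1)
  = √627 = 25.04

25.04


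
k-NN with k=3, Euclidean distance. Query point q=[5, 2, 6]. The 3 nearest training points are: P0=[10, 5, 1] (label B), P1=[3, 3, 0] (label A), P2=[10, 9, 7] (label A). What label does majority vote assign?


d(q,P0) = 7.6811  (label B)
d(q,P1) = 6.4031  (label A)
d(q,P2) = 8.6603  (label A)
Votes: A=2, B=1
Majority → A

A


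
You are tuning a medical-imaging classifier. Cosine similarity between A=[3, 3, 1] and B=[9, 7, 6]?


A·B = 3·9 + 3·7 + 1·6 = 54
‖A‖ = √19 = 4.3589, ‖B‖ = √166 = 12.8841
cos = 54/(√19·√166) = 54/√3154 = 0.9615

0.9615


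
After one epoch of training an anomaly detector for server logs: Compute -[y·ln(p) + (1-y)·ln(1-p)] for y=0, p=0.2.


BCE = -[y·ln(p) + (1-y)·ln(1-p)]
= -0 - 1·ln(1-0.2)
= -ln(0.8) = 0.2231

0.2231


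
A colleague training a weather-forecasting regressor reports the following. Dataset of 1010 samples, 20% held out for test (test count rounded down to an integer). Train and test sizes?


Test = ⌊1010·20/100⌋ = 202
Train = 1010 - 202 = 808

Train: 808, Test: 202


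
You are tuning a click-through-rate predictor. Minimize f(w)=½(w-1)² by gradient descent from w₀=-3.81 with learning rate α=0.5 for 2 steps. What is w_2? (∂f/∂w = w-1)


step 1: grad = -3.81-1 = -4.81; w = -3.81 - 0.5·(-4.81) = -1.405
step 2: grad = -1.405-1 = -2.405; w = -1.405 - 0.5·(-2.405) = -0.2025

-0.2025


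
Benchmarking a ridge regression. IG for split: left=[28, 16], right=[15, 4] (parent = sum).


Parent = [43, 20], H_parent = 0.9016
H_left = 0.9457 (n=44), H_right = 0.7425 (n=19)
H_children = (44/63)·0.9457 + (19/63)·0.7425 = 0.8844
IG = 0.9016 - 0.8844 = 0.0172

0.0172


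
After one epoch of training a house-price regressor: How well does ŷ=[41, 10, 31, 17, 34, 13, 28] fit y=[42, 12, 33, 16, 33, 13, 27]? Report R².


ȳ = 25.1429
SS_res = Σ(y-ŷ)² = 12
SS_tot = Σ(y-ȳ)² = 814.86
R² = 1 - SS_res/SS_tot = 1 - 0.0147 = 0.9853

0.9853


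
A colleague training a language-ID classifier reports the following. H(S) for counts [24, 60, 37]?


Probabilities: [24/121, 60/121, 37/121] ≈ [0.1983, 0.4959, 0.3058]
H = -((24/121)·log₂(24/121) + (60/121)·log₂(60/121) + (37/121)·log₂(37/121))
  = 1.4874 bits

1.4874 bits


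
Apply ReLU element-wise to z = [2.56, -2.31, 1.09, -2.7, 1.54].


ReLU(2.56) = max(0, 2.56) = 2.56
ReLU(-2.31) = max(0, -2.31) = 0.0
ReLU(1.09) = max(0, 1.09) = 1.09
ReLU(-2.7) = max(0, -2.7) = 0.0
ReLU(1.54) = max(0, 1.54) = 1.54
result = [2.56, 0.0, 1.09, 0.0, 1.54]

[2.56, 0.0, 1.09, 0.0, 1.54]


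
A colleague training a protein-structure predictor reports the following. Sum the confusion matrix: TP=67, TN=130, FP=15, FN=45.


Total = TP + TN + FP + FN
= 67 + 130 + 15 + 45
= 257
(Predicted positive: 82, predicted negative: 175)

257


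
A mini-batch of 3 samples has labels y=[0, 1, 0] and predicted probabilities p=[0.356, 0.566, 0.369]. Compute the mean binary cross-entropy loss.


L[0] = -ln(1-0.356) = -ln(0.644) = 0.4401
L[1] = -ln(0.566) = 0.5692
L[2] = -ln(1-0.369) = -ln(0.631) = 0.4604
mean = (0.4401 + 0.5692 + 0.4604)/3 = 0.4899

0.4899


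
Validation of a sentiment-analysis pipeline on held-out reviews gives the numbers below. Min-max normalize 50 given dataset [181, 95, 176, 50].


min=50, max=181
(50-50)/(181-50) = 0/131 = 0.0

0.0


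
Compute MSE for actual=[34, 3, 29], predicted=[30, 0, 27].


Squared errors: (34-30)²=16, (3-0)²=9, (29-27)²=4
Sum = 29
MSE = 29/3 = 29/3

29/3


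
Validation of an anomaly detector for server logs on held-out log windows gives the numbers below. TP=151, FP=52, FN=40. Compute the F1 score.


Precision = 151/203 = 0.7438
Recall = 151/191 = 0.7906
F1 = 2·P·R/(P+R) = 2·TP/(2·TP+FP+FN) = 302/(302+52+40) = 302/394 = 0.7665

0.7665


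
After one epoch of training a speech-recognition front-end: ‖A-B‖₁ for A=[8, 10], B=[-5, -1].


d = |8+ 5| + |10+ 1|
  = 13 + 11
  = 24

24


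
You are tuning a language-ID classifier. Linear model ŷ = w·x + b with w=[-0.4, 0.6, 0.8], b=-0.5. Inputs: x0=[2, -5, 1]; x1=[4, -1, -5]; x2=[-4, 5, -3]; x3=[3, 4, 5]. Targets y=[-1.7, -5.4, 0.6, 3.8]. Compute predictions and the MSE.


ŷ0 = (-0.4)·(2) + (0.6)·(-5) + (0.8)·(1) - 0.5 = -3.5
ŷ1 = (-0.4)·(4) + (0.6)·(-1) + (0.8)·(-5) - 0.5 = -6.7
ŷ2 = (-0.4)·(-4) + (0.6)·(5) + (0.8)·(-3) - 0.5 = 1.7
ŷ3 = (-0.4)·(3) + (0.6)·(4) + (0.8)·(5) - 0.5 = 4.7
errors² = [3.24, 1.69, 1.21, 0.81]
MSE = 6.9500/4 = 1.7375

1.7375


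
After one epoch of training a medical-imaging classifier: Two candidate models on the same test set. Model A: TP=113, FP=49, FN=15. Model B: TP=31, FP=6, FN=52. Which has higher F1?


Model A: P=113/162=0.6975, R=113/128=0.8828, F1=2PR/(P+R)=2TP/(2TP+FP+FN)=226/290=0.7793
Model B: P=31/37=0.8378, R=31/83=0.3735, F1=2PR/(P+R)=2TP/(2TP+FP+FN)=62/120=0.5167
0.7793 > 0.5167 → Model A

Model A


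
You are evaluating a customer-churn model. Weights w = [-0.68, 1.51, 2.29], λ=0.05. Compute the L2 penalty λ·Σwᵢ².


‖w‖₂² = (-0.68)² + (1.51)² + (2.29)²
     = 0.4624 + 2.2801 + 5.2441
     = 7.9866
λ·‖w‖₂² = 0.05·7.9866 = 0.39933

0.39933


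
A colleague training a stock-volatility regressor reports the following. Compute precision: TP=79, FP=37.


Precision = TP/(TP+FP)
= 79/(79+37)
= 79/116 = 68.1%

68.1%


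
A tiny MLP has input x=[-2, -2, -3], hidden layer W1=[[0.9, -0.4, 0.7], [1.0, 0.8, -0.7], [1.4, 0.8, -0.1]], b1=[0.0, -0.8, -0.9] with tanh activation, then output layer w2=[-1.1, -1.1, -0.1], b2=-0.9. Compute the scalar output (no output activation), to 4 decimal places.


z1[0] = (0.9)·(-2) + (-0.4)·(-2) + (0.7)·(-3) + 0.0 = -3.1
z1[1] = (1.0)·(-2) + (0.8)·(-2) + (-0.7)·(-3) - 0.8 = -2.3
z1[2] = (1.4)·(-2) + (0.8)·(-2) + (-0.1)·(-3) - 0.9 = -5.0
h = tanh(z1) = [-0.9959, -0.9801, -0.9999]
output = (-1.1)·(-0.9959) + (-1.1)·(-0.9801) + (-0.1)·(-0.9999) - 0.9 = 1.3736

1.3736


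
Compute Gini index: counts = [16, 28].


Probabilities: [16/44, 28/44] ≈ [0.3636, 0.6364]
Σpᵢ² = (256 + 784)/44² = 1040/1936
Gini = 1 - Σpᵢ² = 1 - 1040/1936 = 0.4628

0.4628


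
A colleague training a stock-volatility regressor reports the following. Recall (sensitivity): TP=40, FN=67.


Recall = TP/(TP+FN)
= 40/(40+67)
= 40/107 = 37.38%

37.38%


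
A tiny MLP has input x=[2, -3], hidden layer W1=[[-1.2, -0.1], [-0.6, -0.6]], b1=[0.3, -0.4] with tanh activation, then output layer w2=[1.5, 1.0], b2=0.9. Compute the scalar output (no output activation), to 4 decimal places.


z1[0] = (-1.2)·(2) + (-0.1)·(-3) + 0.3 = -1.8
z1[1] = (-0.6)·(2) + (-0.6)·(-3) - 0.4 = 0.2
h = tanh(z1) = [-0.9468, 0.1974]
output = (1.5)·(-0.9468) + (1.0)·(0.1974) + 0.9 = -0.3228

-0.3228


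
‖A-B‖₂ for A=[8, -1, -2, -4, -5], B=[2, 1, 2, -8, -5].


d = √((8-2)² + (-1-1)² + (-2-2)² + (-4+ 8)² + (-5+ 5)²)
  = √(36 + 4 + 16 + 16 + 0)
  = √72 = 8.4853

8.4853


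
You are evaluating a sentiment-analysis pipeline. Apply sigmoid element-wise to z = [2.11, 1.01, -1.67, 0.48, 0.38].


σ(2.11) = 1/(1+e^-2.11) = 0.8919
σ(1.01) = 1/(1+e^-1.01) = 0.733
σ(-1.67) = 1/(1+e^1.67) = 0.1584
σ(0.48) = 1/(1+e^-0.48) = 0.6177
σ(0.38) = 1/(1+e^-0.38) = 0.5939
result = [0.8919, 0.733, 0.1584, 0.6177, 0.5939]

[0.8919, 0.733, 0.1584, 0.6177, 0.5939]


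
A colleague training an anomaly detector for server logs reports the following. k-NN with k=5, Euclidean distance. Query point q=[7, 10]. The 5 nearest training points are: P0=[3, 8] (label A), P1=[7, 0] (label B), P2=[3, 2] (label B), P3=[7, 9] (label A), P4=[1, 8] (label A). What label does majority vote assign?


d(q,P0) = 4.4721  (label A)
d(q,P1) = 10.0  (label B)
d(q,P2) = 8.9443  (label B)
d(q,P3) = 1.0  (label A)
d(q,P4) = 6.3246  (label A)
Votes: A=3, B=2
Majority → A

A


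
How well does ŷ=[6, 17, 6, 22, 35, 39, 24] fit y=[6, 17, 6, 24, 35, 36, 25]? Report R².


ȳ = 21.2857
SS_res = Σ(y-ŷ)² = 14
SS_tot = Σ(y-ȳ)² = 911.43
R² = 1 - SS_res/SS_tot = 1 - 0.0154 = 0.9846

0.9846


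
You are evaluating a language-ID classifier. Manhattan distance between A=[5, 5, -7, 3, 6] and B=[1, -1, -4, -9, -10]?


d = |5-1| + |5+ 1| + |-7+ 4| + |3+ 9| + |6+ 10|
  = 4 + 6 + 3 + 12 + 16
  = 41

41


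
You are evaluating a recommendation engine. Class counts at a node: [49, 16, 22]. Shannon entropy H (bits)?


Probabilities: [49/87, 16/87, 22/87] ≈ [0.5632, 0.1839, 0.2529]
H = -((49/87)·log₂(49/87) + (16/87)·log₂(16/87) + (22/87)·log₂(22/87))
  = 1.4173 bits

1.4173 bits


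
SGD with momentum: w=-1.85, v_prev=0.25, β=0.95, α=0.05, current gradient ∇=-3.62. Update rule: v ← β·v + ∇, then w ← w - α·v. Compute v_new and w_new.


v_new = 0.95·0.25 - 3.62 = 0.2375 - 3.62 = -3.3825
w_new = -1.85 - 0.05·-3.3825 = -1.85 + 0.169125 = -1.680875

v_new=-3.3825, w_new=-1.680875


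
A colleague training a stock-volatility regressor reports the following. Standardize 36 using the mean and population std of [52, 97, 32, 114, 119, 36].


μ = 75, σ = 36.1478
z = (36 - 75)/36.1478 = -1.0789

-1.0789


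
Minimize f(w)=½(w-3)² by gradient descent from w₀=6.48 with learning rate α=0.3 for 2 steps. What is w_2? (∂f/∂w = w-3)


step 1: grad = 6.48-3 = 3.48; w = 6.48 - 0.3·(3.48) = 5.436
step 2: grad = 5.436-3 = 2.436; w = 5.436 - 0.3·(2.436) = 4.7052

4.7052


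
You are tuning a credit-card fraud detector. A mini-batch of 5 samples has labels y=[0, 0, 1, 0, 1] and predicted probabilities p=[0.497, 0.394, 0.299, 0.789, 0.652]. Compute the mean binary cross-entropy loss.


L[0] = -ln(1-0.497) = -ln(0.503) = 0.6872
L[1] = -ln(1-0.394) = -ln(0.606) = 0.5009
L[2] = -ln(0.299) = 1.2073
L[3] = -ln(1-0.789) = -ln(0.211) = 1.5559
L[4] = -ln(0.652) = 0.4277
mean = (0.6872 + 0.5009 + 1.2073 + 1.5559 + 0.4277)/5 = 0.8758

0.8758


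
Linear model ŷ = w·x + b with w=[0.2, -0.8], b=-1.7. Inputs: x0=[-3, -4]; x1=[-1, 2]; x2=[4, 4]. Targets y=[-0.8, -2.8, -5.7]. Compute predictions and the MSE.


ŷ0 = (0.2)·(-3) + (-0.8)·(-4) - 1.7 = 0.9
ŷ1 = (0.2)·(-1) + (-0.8)·(2) - 1.7 = -3.5
ŷ2 = (0.2)·(4) + (-0.8)·(4) - 1.7 = -4.1
errors² = [2.89, 0.49, 2.56]
MSE = 5.9400/3 = 1.98

1.98


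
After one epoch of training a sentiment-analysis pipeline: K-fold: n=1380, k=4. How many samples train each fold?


Fold size = 1380/4 = 345
Training per fold = 1380 - 345 = 1035

1035


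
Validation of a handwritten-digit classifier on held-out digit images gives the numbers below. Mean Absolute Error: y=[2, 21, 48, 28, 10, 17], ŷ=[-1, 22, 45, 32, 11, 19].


Absolute errors: |2+ 1|=3, |21-22|=1, |48-45|=3, |28-32|=4, |10-11|=1, |17-19|=2
Sum = 14
MAE = 14/6 = 7/3

7/3


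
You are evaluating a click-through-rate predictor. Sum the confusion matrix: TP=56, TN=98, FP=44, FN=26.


Total = TP + TN + FP + FN
= 56 + 98 + 44 + 26
= 224
(Predicted positive: 100, predicted negative: 124)

224


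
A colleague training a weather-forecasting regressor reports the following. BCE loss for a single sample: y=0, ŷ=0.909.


BCE = -[y·ln(p) + (1-y)·ln(1-p)]
= -0 - 1·ln(1-0.909)
= -ln(0.091) = 2.3969

2.3969


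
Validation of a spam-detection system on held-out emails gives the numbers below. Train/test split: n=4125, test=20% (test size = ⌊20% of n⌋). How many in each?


Test = ⌊4125·20/100⌋ = 825
Train = 4125 - 825 = 3300

Train: 3300, Test: 825


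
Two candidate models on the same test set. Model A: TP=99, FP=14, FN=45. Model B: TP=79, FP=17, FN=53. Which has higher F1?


Model A: P=99/113=0.8761, R=99/144=0.6875, F1=2PR/(P+R)=2TP/(2TP+FP+FN)=198/257=0.7704
Model B: P=79/96=0.8229, R=79/132=0.5985, F1=2PR/(P+R)=2TP/(2TP+FP+FN)=158/228=0.693
0.7704 > 0.693 → Model A

Model A


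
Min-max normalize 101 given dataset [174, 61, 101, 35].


min=35, max=174
(101-35)/(174-35) = 66/139 = 0.4748

0.4748


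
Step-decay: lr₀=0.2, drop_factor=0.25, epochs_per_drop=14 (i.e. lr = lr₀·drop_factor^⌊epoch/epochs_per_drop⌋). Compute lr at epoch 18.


n_drops = ⌊18/14⌋ = 1
lr = 0.2·0.25^1 = 0.2·0.25 = 0.05

0.05


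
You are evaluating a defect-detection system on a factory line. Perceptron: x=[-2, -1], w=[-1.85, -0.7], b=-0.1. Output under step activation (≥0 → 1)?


z = (-2)·(-1.85) + (-1)·(-0.7) - 0.1
  = 4.3
step(z) = 1 (z≥0)

1


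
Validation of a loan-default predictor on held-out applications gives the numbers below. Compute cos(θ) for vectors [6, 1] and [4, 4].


A·B = 6·4 + 1·4 = 28
‖A‖ = √37 = 6.0828, ‖B‖ = √32 = 5.6569
cos = 28/(√37·√32) = 28/√1184 = 0.8137

0.8137


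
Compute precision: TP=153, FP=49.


Precision = TP/(TP+FP)
= 153/(153+49)
= 153/202 = 75.74%

75.74%


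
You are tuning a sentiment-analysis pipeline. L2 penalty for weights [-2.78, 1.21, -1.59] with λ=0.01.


‖w‖₂² = (-2.78)² + (1.21)² + (-1.59)²
     = 7.7284 + 1.4641 + 2.5281
     = 11.7206
λ·‖w‖₂² = 0.01·11.7206 = 0.117206

0.117206


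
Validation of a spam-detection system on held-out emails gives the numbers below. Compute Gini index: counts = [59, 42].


Probabilities: [59/101, 42/101] ≈ [0.5842, 0.4158]
Σpᵢ² = (3481 + 1764)/101² = 5245/10201
Gini = 1 - Σpᵢ² = 1 - 5245/10201 = 0.4858

0.4858


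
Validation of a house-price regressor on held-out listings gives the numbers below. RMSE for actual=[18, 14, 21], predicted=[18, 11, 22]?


MSE = 10/3 = 3.3333
RMSE = √(10/3) = 1.8257

1.8257


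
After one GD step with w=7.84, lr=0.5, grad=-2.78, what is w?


w_new = w - α·∇
= 7.84 - 0.5·-2.78
= 7.84 + 1.39
= 9.23

9.23


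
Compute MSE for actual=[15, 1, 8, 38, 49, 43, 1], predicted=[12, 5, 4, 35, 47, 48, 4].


Squared errors: (15-12)²=9, (1-5)²=16, (8-4)²=16, (38-35)²=9, (49-47)²=4, (43-48)²=25, (1-4)²=9
Sum = 88
MSE = 88/7 = 88/7

88/7


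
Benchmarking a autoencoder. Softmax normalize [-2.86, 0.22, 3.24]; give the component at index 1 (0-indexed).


Exponentials: e^-2.86=0.0573, e^0.22=1.2461, e^3.24=25.5337
Sum = 26.8371
Softmax = [0.0021, 0.0464, 0.9514]
p[1] = 1.2461/26.8371 = 0.0464

0.0464


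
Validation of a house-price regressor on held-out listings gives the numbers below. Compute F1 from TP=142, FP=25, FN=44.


Precision = 142/167 = 0.8503
Recall = 142/186 = 0.7634
F1 = 2·P·R/(P+R) = 2·TP/(2·TP+FP+FN) = 284/(284+25+44) = 284/353 = 0.8045

0.8045


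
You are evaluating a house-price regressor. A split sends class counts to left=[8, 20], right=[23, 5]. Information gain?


Parent = [31, 25], H_parent = 0.9917
H_left = 0.8631 (n=28), H_right = 0.6769 (n=28)
H_children = (28/56)·0.8631 + (28/56)·0.6769 = 0.77
IG = 0.9917 - 0.77 = 0.2217

0.2217


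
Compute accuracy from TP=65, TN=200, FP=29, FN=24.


Accuracy = (TP+TN)/(TP+TN+FP+FN)
= (65+200)/(318)
= 265/318 = 83.33%

83.33%


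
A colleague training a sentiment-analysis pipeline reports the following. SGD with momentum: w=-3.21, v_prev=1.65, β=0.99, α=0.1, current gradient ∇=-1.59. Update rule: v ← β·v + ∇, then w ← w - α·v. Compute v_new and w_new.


v_new = 0.99·1.65 - 1.59 = 1.6335 - 1.59 = 0.0435
w_new = -3.21 - 0.1·0.0435 = -3.21 - 0.00435 = -3.21435

v_new=0.0435, w_new=-3.21435


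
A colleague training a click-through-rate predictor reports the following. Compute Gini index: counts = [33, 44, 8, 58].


Probabilities: [33/143, 44/143, 8/143, 58/143] ≈ [0.2308, 0.3077, 0.0559, 0.4056]
Σpᵢ² = (1089 + 1936 + 64 + 3364)/143² = 6453/20449
Gini = 1 - Σpᵢ² = 1 - 6453/20449 = 0.6844

0.6844


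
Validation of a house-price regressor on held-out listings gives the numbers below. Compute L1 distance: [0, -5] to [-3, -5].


d = |0+ 3| + |-5+ 5|
  = 3 + 0
  = 3

3


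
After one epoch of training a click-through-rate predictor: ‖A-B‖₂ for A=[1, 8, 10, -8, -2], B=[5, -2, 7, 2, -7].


d = √((1-5)² + (8+ 2)² + (10-7)² + (-8-2)² + (-2+ 7)²)
  = √(16 + 100 + 9 + 100 + 25)
  = √250 = 15.8114

15.8114


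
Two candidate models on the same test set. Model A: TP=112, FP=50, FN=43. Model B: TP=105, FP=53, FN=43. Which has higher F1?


Model A: P=112/162=0.6914, R=112/155=0.7226, F1=2PR/(P+R)=2TP/(2TP+FP+FN)=224/317=0.7066
Model B: P=105/158=0.6646, R=105/148=0.7095, F1=2PR/(P+R)=2TP/(2TP+FP+FN)=210/306=0.6863
0.7066 > 0.6863 → Model A

Model A


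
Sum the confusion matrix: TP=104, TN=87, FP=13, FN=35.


Total = TP + TN + FP + FN
= 104 + 87 + 13 + 35
= 239
(Predicted positive: 117, predicted negative: 122)

239


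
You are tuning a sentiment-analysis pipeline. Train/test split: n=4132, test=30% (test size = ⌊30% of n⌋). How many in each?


Test = ⌊4132·30/100⌋ = 1239
Train = 4132 - 1239 = 2893

Train: 2893, Test: 1239


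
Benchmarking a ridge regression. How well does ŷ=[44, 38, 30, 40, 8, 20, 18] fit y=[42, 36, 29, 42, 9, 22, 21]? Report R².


ȳ = 28.7143
SS_res = Σ(y-ŷ)² = 27
SS_tot = Σ(y-ȳ)² = 899.43
R² = 1 - SS_res/SS_tot = 1 - 0.03 = 0.97

0.97


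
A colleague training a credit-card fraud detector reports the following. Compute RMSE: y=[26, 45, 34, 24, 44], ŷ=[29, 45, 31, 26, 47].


MSE = 31/5 = 6.2
RMSE = √(31/5) = 2.49

2.49


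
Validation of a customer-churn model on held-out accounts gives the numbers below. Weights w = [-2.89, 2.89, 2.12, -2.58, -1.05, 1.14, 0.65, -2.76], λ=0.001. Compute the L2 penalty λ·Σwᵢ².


‖w‖₂² = (-2.89)² + (2.89)² + (2.12)² + (-2.58)² + (-1.05)² + (1.14)² + (0.65)² + (-2.76)²
     = 8.3521 + 8.3521 + 4.4944 + 6.6564 + 1.1025 + 1.2996 + 0.4225 + 7.6176
     = 38.2972
λ·‖w‖₂² = 0.001·38.2972 = 0.038297

0.038297


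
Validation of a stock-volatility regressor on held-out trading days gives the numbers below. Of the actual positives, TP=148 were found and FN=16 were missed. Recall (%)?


Recall = TP/(TP+FN)
= 148/(148+16)
= 148/164 = 90.24%

90.24%


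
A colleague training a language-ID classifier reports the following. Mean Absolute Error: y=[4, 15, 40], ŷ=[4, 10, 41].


Absolute errors: |4-4|=0, |15-10|=5, |40-41|=1
Sum = 6
MAE = 6/3 = 2

2


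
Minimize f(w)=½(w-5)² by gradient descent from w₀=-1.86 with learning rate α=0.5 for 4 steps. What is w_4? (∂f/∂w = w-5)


step 1: grad = -1.86-5 = -6.86; w = -1.86 - 0.5·(-6.86) = 1.57
step 2: grad = 1.57-5 = -3.43; w = 1.57 - 0.5·(-3.43) = 3.285
step 3: grad = 3.285-5 = -1.715; w = 3.285 - 0.5·(-1.715) = 4.1425
step 4: grad = 4.1425-5 = -0.8575; w = 4.1425 - 0.5·(-0.8575) = 4.57125

4.57125


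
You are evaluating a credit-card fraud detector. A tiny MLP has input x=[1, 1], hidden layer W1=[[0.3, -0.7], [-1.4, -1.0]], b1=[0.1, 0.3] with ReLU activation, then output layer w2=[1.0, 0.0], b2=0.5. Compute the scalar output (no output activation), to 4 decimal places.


z1[0] = (0.3)·(1) + (-0.7)·(1) + 0.1 = -0.3
z1[1] = (-1.4)·(1) + (-1.0)·(1) + 0.3 = -2.1
h = ReLU(z1) = [0.0, 0.0]
output = (1.0)·(0.0) + (0.0)·(0.0) + 0.5 = 0.5

0.5


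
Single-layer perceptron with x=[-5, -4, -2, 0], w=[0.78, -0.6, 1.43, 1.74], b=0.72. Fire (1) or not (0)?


z = (-5)·(0.78) + (-4)·(-0.6) + (-2)·(1.43) + (0)·(1.74) + 0.72
  = -3.64
step(z) = 0 (z<0)

0


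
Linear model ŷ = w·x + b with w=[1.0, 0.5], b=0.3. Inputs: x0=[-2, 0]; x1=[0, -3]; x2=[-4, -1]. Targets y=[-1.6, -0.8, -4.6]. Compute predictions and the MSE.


ŷ0 = (1.0)·(-2) + (0.5)·(0) + 0.3 = -1.7
ŷ1 = (1.0)·(0) + (0.5)·(-3) + 0.3 = -1.2
ŷ2 = (1.0)·(-4) + (0.5)·(-1) + 0.3 = -4.2
errors² = [0.01, 0.16, 0.16]
MSE = 0.3300/3 = 0.11

0.11


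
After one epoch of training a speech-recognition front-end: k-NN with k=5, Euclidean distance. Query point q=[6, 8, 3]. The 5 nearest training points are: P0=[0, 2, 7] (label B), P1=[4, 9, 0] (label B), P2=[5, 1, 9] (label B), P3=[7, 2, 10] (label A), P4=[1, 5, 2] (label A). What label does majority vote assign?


d(q,P0) = 9.3808  (label B)
d(q,P1) = 3.7417  (label B)
d(q,P2) = 9.2736  (label B)
d(q,P3) = 9.2736  (label A)
d(q,P4) = 5.9161  (label A)
Votes: A=2, B=3
Majority → B

B


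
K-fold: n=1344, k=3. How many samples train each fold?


Fold size = 1344/3 = 448
Training per fold = 1344 - 448 = 896

896


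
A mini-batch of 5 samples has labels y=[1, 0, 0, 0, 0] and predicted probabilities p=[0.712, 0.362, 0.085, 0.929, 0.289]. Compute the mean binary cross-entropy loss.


L[0] = -ln(0.712) = 0.3397
L[1] = -ln(1-0.362) = -ln(0.638) = 0.4494
L[2] = -ln(1-0.085) = -ln(0.915) = 0.0888
L[3] = -ln(1-0.929) = -ln(0.071) = 2.6451
L[4] = -ln(1-0.289) = -ln(0.711) = 0.3411
mean = (0.3397 + 0.4494 + 0.0888 + 2.6451 + 0.3411)/5 = 0.7728

0.7728


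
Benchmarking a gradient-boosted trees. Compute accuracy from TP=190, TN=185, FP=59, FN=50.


Accuracy = (TP+TN)/(TP+TN+FP+FN)
= (190+185)/(484)
= 375/484 = 77.48%

77.48%


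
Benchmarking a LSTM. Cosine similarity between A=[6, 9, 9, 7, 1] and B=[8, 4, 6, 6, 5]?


A·B = 6·8 + 9·4 + 9·6 + 7·6 + 1·5 = 185
‖A‖ = √248 = 15.748, ‖B‖ = √177 = 13.3041
cos = 185/(√248·√177) = 185/√43896 = 0.883

0.883


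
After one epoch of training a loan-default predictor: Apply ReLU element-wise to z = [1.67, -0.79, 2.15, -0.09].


ReLU(1.67) = max(0, 1.67) = 1.67
ReLU(-0.79) = max(0, -0.79) = 0.0
ReLU(2.15) = max(0, 2.15) = 2.15
ReLU(-0.09) = max(0, -0.09) = 0.0
result = [1.67, 0.0, 2.15, 0.0]

[1.67, 0.0, 2.15, 0.0]


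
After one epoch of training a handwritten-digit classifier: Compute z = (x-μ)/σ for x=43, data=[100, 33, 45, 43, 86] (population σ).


μ = 61.4, σ = 26.4923
z = (43 - 61.4)/26.4923 = -0.6945

-0.6945


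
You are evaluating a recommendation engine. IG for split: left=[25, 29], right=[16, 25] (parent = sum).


Parent = [41, 54], H_parent = 0.9864
H_left = 0.996 (n=54), H_right = 0.965 (n=41)
H_children = (54/95)·0.996 + (41/95)·0.965 = 0.9826
IG = 0.9864 - 0.9826 = 0.0038

0.0038


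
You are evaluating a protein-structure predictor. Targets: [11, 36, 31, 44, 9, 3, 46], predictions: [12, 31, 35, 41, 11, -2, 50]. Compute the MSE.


Squared errors: (11-12)²=1, (36-31)²=25, (31-35)²=16, (44-41)²=9, (9-11)²=4, (3+ 2)²=25, (46-50)²=16
Sum = 96
MSE = 96/7 = 96/7

96/7


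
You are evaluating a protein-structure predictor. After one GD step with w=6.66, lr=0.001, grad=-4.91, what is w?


w_new = w - α·∇
= 6.66 - 0.001·-4.91
= 6.66 + 0.00491
= 6.66491

6.66491


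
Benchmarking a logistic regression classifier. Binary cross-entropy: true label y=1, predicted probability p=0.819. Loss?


BCE = -[y·ln(p) + (1-y)·ln(1-p)]
= -1·ln(0.819) - 0
= -ln(0.819) = 0.1997

0.1997


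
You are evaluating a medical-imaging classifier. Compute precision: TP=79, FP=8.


Precision = TP/(TP+FP)
= 79/(79+8)
= 79/87 = 90.8%

90.8%


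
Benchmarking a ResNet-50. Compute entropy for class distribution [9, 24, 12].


Probabilities: [9/45, 24/45, 12/45] ≈ [0.2, 0.5333, 0.2667]
H = -((9/45)·log₂(9/45) + (24/45)·log₂(24/45) + (12/45)·log₂(12/45))
  = 1.4566 bits

1.4566 bits


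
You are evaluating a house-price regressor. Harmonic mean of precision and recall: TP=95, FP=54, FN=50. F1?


Precision = 95/149 = 0.6376
Recall = 95/145 = 0.6552
F1 = 2·P·R/(P+R) = 2·TP/(2·TP+FP+FN) = 190/(190+54+50) = 190/294 = 0.6463

0.6463


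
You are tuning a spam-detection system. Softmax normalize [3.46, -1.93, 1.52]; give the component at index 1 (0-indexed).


Exponentials: e^3.46=31.817, e^-1.93=0.1451, e^1.52=4.5722
Sum = 36.5343
Softmax = [0.8709, 0.004, 0.1251]
p[1] = 0.1451/36.5343 = 0.004

0.004


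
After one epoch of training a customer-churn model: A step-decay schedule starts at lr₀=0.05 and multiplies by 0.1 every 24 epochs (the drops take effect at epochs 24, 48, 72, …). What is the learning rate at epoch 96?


n_drops = ⌊96/24⌋ = 4
lr = 0.05·0.1^4 = 0.05·0.0001 = 0.000005

0.000005


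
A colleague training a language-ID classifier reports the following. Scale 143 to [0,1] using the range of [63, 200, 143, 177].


min=63, max=200
(143-63)/(200-63) = 80/137 = 0.5839

0.5839


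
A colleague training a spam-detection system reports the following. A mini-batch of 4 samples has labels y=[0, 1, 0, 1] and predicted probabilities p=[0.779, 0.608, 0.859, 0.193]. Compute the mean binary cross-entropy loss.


L[0] = -ln(1-0.779) = -ln(0.221) = 1.5096
L[1] = -ln(0.608) = 0.4976
L[2] = -ln(1-0.859) = -ln(0.141) = 1.959
L[3] = -ln(0.193) = 1.6451
mean = (1.5096 + 0.4976 + 1.959 + 1.6451)/4 = 1.4028

1.4028


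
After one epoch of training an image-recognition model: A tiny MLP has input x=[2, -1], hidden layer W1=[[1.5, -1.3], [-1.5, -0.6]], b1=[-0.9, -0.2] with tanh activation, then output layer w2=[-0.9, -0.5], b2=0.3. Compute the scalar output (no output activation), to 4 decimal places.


z1[0] = (1.5)·(2) + (-1.3)·(-1) - 0.9 = 3.4
z1[1] = (-1.5)·(2) + (-0.6)·(-1) - 0.2 = -2.6
h = tanh(z1) = [0.9978, -0.989]
output = (-0.9)·(0.9978) + (-0.5)·(-0.989) + 0.3 = -0.1035

-0.1035


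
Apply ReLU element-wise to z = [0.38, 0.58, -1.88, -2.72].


ReLU(0.38) = max(0, 0.38) = 0.38
ReLU(0.58) = max(0, 0.58) = 0.58
ReLU(-1.88) = max(0, -1.88) = 0.0
ReLU(-2.72) = max(0, -2.72) = 0.0
result = [0.38, 0.58, 0.0, 0.0]

[0.38, 0.58, 0.0, 0.0]


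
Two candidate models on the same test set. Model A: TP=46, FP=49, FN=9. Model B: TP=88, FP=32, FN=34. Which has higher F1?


Model A: P=46/95=0.4842, R=46/55=0.8364, F1=2PR/(P+R)=2TP/(2TP+FP+FN)=92/150=0.6133
Model B: P=88/120=0.7333, R=88/122=0.7213, F1=2PR/(P+R)=2TP/(2TP+FP+FN)=176/242=0.7273
0.6133 < 0.7273 → Model B

Model B


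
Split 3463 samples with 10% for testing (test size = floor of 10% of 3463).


Test = ⌊3463·10/100⌋ = 346
Train = 3463 - 346 = 3117

Train: 3117, Test: 346


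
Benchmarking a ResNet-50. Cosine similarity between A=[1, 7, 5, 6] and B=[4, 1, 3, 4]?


A·B = 1·4 + 7·1 + 5·3 + 6·4 = 50
‖A‖ = √111 = 10.5357, ‖B‖ = √42 = 6.4807
cos = 50/(√111·√42) = 50/√4662 = 0.7323

0.7323


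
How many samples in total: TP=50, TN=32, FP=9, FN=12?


Total = TP + TN + FP + FN
= 50 + 32 + 9 + 12
= 103
(Predicted positive: 59, predicted negative: 44)

103


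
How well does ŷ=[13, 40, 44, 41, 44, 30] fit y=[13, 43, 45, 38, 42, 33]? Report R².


ȳ = 35.6667
SS_res = Σ(y-ŷ)² = 32
SS_tot = Σ(y-ȳ)² = 707.33
R² = 1 - SS_res/SS_tot = 1 - 0.0452 = 0.9548

0.9548


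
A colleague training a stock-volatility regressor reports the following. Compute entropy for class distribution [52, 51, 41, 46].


Probabilities: [52/190, 51/190, 41/190, 46/190] ≈ [0.2737, 0.2684, 0.2158, 0.2421]
H = -((52/190)·log₂(52/190) + (51/190)·log₂(51/190) + (41/190)·log₂(41/190) + (46/190)·log₂(46/190))
  = 1.9938 bits

1.9938 bits


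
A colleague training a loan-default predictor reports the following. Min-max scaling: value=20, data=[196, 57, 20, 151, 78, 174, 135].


min=20, max=196
(20-20)/(196-20) = 0/176 = 0.0

0.0


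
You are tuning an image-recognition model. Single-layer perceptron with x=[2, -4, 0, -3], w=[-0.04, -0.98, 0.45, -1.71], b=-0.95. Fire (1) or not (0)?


z = (2)·(-0.04) + (-4)·(-0.98) + (0)·(0.45) + (-3)·(-1.71) - 0.95
  = 8.02
step(z) = 1 (z≥0)

1


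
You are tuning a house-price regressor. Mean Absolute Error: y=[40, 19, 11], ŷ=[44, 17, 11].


Absolute errors: |40-44|=4, |19-17|=2, |11-11|=0
Sum = 6
MAE = 6/3 = 2

2


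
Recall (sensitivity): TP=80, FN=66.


Recall = TP/(TP+FN)
= 80/(80+66)
= 80/146 = 54.79%

54.79%


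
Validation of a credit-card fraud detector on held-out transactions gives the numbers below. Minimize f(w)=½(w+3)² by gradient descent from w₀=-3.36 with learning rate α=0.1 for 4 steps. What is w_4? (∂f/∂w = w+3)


step 1: grad = -3.36+3 = -0.36; w = -3.36 - 0.1·(-0.36) = -3.324
step 2: grad = -3.324+3 = -0.324; w = -3.324 - 0.1·(-0.324) = -3.2916
step 3: grad = -3.2916+3 = -0.2916; w = -3.2916 - 0.1·(-0.2916) = -3.26244
step 4: grad = -3.26244+3 = -0.26244; w = -3.26244 - 0.1·(-0.26244) = -3.236196

-3.236196
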